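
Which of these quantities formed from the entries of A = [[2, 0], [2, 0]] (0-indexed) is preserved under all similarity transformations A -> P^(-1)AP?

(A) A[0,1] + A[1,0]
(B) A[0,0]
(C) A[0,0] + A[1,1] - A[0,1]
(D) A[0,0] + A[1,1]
D

A[0,0] + A[1,1] is the trace of A. By the cyclic property of the trace, tr(P^(-1)AP) = tr(APP^(-1)) = tr(A), so it is the same for every matrix similar to A.

The other combinations are not similarity invariants. For example, take P = [[1, -1], [0, 1]] (det P = 1), so P^(-1) = [[1, 1], [0, 1]] and
B = P^(-1)AP = [[4, -4], [2, -2]].
Evaluating each option on A and on B:
(A) A[0,1] + A[1,0]: 2 for A, -2 for B -> changes
(B) A[0,0]: 2 for A, 4 for B -> changes
(C) A[0,0] + A[1,1] - A[0,1]: 2 for A, 6 for B -> changes
(D) A[0,0] + A[1,1]: 2 for A, 2 for B -> unchanged

Only (D) A[0,0] + A[1,1] = 2 survives (and it does so for every P, not just this one), so it is the invariant.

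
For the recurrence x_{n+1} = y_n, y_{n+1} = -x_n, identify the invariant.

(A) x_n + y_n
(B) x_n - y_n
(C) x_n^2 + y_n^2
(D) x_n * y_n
C

For the recurrence x_{n+1} = y_n, y_{n+1} = -x_n:

x_{n+1}^2 + y_{n+1}^2 = y_n^2 + (-x_n)^2 = x_n^2 + y_n^2
The sum of squares is conserved (like energy in a harmonic oscillator).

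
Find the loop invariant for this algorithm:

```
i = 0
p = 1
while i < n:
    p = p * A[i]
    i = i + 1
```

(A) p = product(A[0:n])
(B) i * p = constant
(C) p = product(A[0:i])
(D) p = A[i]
C

A loop invariant must hold before the first iteration and be re-established by every execution of the body.

(C) p = product(A[0:i]): Initially i = 0 and p = 1 = product of the empty slice A[0:0]. If p = product(A[0:i]) holds at the top of an iteration, the body sets p to product(A[0:i]) * A[i] = product(A[0:i+1]) and then i to i+1, so the property is restored. At exit i = n, giving p = product(A[0:n]).

The other options fail:
(A) p = product(A[0:n]): false before the loop (p = 1, not the full product) -- it only becomes true at exit.
(B) i * p = constant: initially i * p = 0, but after one iteration it is 1 * A[0], which is nonzero in general.
(D) p = A[i]: after the first iteration p = A[0] but i = 1; in general p is a product of several elements, not a single one.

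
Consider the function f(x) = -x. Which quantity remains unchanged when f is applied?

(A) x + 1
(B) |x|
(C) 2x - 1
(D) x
B

For f(x) = -x:
Applying f replaces x by -x. Since |-x| = |x|, the absolute value is unchanged by f, whereas x -> -x, 2x - 1 -> -2x - 1 and x + 1 -> -x + 1 all change.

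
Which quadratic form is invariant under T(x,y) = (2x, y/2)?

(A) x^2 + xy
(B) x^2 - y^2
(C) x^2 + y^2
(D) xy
D

T multiplies x by 2 and divides y by 2.
Substitute the transformed coordinates into each option and compare with the original:
(A) x^2 + xy  ->  (2x)^2 + (2x)(y/2) = 4x^2 + xy   [differs from x^2 + xy: not invariant]
(B) x^2 - y^2  ->  (2x)^2 - (y/2)^2 = 4x^2 - y^2/4   [differs from x^2 - y^2: not invariant]
(C) x^2 + y^2  ->  (2x)^2 + (y/2)^2 = 4x^2 + y^2/4   [differs from x^2 + y^2: not invariant]
(D) xy  ->  (2x)(y/2) = xy   [equals xy: invariant]

Only option (D), xy, is unchanged by the transformation.
The factors 2 and 1/2 cancel only in the pure product xy.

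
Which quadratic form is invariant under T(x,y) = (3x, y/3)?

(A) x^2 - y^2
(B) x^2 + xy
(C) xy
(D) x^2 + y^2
C

T multiplies x by 3 and divides y by 3.
Substitute the transformed coordinates into each option and compare with the original:
(A) x^2 - y^2  ->  (3x)^2 - (y/3)^2 = 9x^2 - y^2/9   [differs from x^2 - y^2: not invariant]
(B) x^2 + xy  ->  (3x)^2 + (3x)(y/3) = 9x^2 + xy   [differs from x^2 + xy: not invariant]
(C) xy  ->  (3x)(y/3) = xy   [equals xy: invariant]
(D) x^2 + y^2  ->  (3x)^2 + (y/3)^2 = 9x^2 + y^2/9   [differs from x^2 + y^2: not invariant]

Only option (C), xy, is unchanged by the transformation.
The factors 3 and 1/3 cancel only in the pure product xy.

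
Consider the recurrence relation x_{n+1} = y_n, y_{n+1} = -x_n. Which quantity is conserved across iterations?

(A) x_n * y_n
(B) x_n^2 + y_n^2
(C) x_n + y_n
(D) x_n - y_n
B

For the recurrence x_{n+1} = y_n, y_{n+1} = -x_n:

x_{n+1}^2 + y_{n+1}^2 = y_n^2 + (-x_n)^2 = x_n^2 + y_n^2
The sum of squares is conserved (like energy in a harmonic oscillator).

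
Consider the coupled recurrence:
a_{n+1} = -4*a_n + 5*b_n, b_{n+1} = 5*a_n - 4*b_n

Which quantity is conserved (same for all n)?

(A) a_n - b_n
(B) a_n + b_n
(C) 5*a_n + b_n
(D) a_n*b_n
B

Replace a_n by a_{n+1} = -4*a_n + 5*b_n and b_n by b_{n+1} = 5*a_n - 4*b_n in each option and simplify:
(A) a_n - b_n  ->  (-4*a_n + 5*b_n) - (5*a_n - 4*b_n) = -9*a_n + 9*b_n   [not conserved]
(B) a_n + b_n  ->  (-4*a_n + 5*b_n) + (5*a_n - 4*b_n) = a_n + b_n   [conserved]
(C) 5*a_n + b_n  ->  5*(-4*a_n + 5*b_n) + (5*a_n - 4*b_n) = -15*a_n + 21*b_n   [not conserved]
(D) a_n*b_n  ->  (-4*a_n + 5*b_n)*(5*a_n - 4*b_n) = -20*a_n^2 + 41*a_n*b_n - 20*b_n^2   [not conserved]

Only (B) a_n + b_n returns to itself after one step, so it is the conserved quantity.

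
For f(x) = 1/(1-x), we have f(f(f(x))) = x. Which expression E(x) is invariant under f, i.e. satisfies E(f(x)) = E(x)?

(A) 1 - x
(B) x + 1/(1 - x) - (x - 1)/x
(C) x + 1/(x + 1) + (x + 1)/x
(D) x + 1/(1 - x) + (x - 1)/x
D

Replace x by f(x) = 1/(1 - x) in each option and simplify. As a quick numerical cross-check, also compare E(5) with E(f(5)) = E(-1/4).

(A) 1 - x  ->  1 - (1/(1 - x)) = x/(x - 1); check: E(5) = -4 but E(-1/4) = 5/4.   [not invariant]
(B) x + 1/(1 - x) - (x - 1)/x  ->  (1/(1 - x)) + 1/(1 - (1/(1 - x))) - ((1/(1 - x)) - 1)/(1/(1 - x)) = (x^2(1 - x) - x + (x - 1)^2)/(x(x - 1)); check: E(5) = 79/20 but E(-1/4) = -89/20.   [not invariant]
(C) x + 1/(x + 1) + (x + 1)/x  ->  (1/(1 - x)) + 1/((1/(1 - x)) + 1) + ((1/(1 - x)) + 1)/(1/(1 - x)) = (-x^3 + 6x^2 - 11x + 7)/(x^2 - 3x + 2); check: E(5) = 191/30 but E(-1/4) = -23/12.   [not invariant]
(D) x + 1/(1 - x) + (x - 1)/x  ->  (1/(1 - x)) + 1/(1 - (1/(1 - x))) + ((1/(1 - x)) - 1)/(1/(1 - x)), which simplifies back to x + 1/(1 - x) + (x - 1)/x; check: E(5) = 111/20, E(-1/4) = 111/20.   [invariant]

Only (D) is unchanged. Indeed f(f(x)) = 1/(1 - 1/(1-x)) = (1-x)/(-x) = (x-1)/x, so E(x) = x + f(x) + f(f(x)) is the sum over the whole 3-cycle; applying f just permutes the three terms cyclically (x -> f(x) -> f(f(x)) -> x), leaving the sum unchanged.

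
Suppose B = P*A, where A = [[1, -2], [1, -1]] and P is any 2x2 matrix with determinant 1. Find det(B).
1

By the multiplicative property of determinants, det(B) = det(P*A) = det(P) * det(A) = det(A),
so the determinant is invariant under multiplication by any determinant-1 matrix; we just need det(A).

det(A) = (1)(-1) - (-2)(1) = -1 - (-2) = 1

Therefore det(B) = 1 * 1 = 1.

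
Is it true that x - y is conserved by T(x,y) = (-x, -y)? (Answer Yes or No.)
No

Substitute T(x,y) = (-x, -y) into the expression and compare with the original.

Original: x - y
After applying T: (-x) - (-y) = -x + y

This differs from the original x - y (difference: -2x + 2y), so the expression is NOT invariant.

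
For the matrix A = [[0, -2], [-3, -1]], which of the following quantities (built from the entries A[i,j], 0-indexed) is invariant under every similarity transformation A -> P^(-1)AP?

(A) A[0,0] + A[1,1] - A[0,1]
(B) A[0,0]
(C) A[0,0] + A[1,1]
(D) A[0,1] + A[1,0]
C

A[0,0] + A[1,1] is the trace of A. By the cyclic property of the trace, tr(P^(-1)AP) = tr(APP^(-1)) = tr(A), so it is the same for every matrix similar to A.

The other combinations are not similarity invariants. For example, take P = [[1, -1], [0, 1]] (det P = 1), so P^(-1) = [[1, 1], [0, 1]] and
B = P^(-1)AP = [[-3, 0], [-3, 2]].
Evaluating each option on A and on B:
(A) A[0,0] + A[1,1] - A[0,1]: 1 for A, -1 for B -> changes
(B) A[0,0]: 0 for A, -3 for B -> changes
(C) A[0,0] + A[1,1]: -1 for A, -1 for B -> unchanged
(D) A[0,1] + A[1,0]: -5 for A, -3 for B -> changes

Only (C) A[0,0] + A[1,1] = -1 survives (and it does so for every P, not just this one), so it is the invariant.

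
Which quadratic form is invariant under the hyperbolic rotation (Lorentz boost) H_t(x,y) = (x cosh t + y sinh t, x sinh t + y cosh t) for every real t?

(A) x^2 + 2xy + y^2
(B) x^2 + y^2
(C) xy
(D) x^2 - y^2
D

Write x' = x cosh t + y sinh t, y' = x sinh t + y cosh t and substitute into each option:
(A) x^2 + 2xy + y^2: (x' + y')^2 with x' + y' = (x + y)(cosh t + sinh t) = (x + y)e^t, so it becomes (x + y)^2 e^(2t)   [not invariant for t != 0]
(B) x^2 + y^2: (x cosh t + y sinh t)^2 + (x sinh t + y cosh t)^2 = (x^2 + y^2)(cosh^2 t + sinh^2 t) + 4xy sinh t cosh t = (x^2 + y^2) cosh 2t + 2xy sinh 2t   [not invariant for t != 0]
(C) xy: (x cosh t + y sinh t)(x sinh t + y cosh t) = xy(cosh^2 t + sinh^2 t) + (x^2 + y^2) sinh t cosh t = xy cosh 2t + (x^2 + y^2)(sinh 2t)/2   [not invariant for t != 0]
(D) x^2 - y^2: (x cosh t + y sinh t)^2 - (x sinh t + y cosh t)^2 = x^2(cosh^2 t - sinh^2 t) + 2xy(cosh t sinh t - sinh t cosh t) + y^2(sinh^2 t - cosh^2 t) = x^2 - y^2   [invariant, using cosh^2 t - sinh^2 t = 1]

Only (D) x^2 - y^2 is unchanged; it is the Minkowski form preserved by Lorentz boosts, just as x^2 + y^2 is preserved by ordinary rotations.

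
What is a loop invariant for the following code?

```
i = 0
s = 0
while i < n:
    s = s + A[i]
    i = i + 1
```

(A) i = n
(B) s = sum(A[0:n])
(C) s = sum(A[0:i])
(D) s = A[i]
C

A loop invariant must hold before the first iteration and be re-established by every execution of the body.

(C) s = sum(A[0:i]): Initially i = 0 and s = 0 = sum of the empty slice A[0:0]. If s = sum(A[0:i]) holds at the top of an iteration, the body sets s to sum(A[0:i]) + A[i] = sum(A[0:i+1]) and then i to i+1, so s = sum(A[0:i]) holds again. At exit i = n, giving s = sum(A[0:n]).

The other options fail:
(A) i = n: false initially (i = 0); it is the exit condition, not an invariant.
(B) s = sum(A[0:n]): false before the loop (s = 0, not the full sum) -- it only becomes true at exit.
(D) s = A[i]: after the first iteration s = A[0] but i = 1, so s = A[i] compares s with the wrong element (and fails in general).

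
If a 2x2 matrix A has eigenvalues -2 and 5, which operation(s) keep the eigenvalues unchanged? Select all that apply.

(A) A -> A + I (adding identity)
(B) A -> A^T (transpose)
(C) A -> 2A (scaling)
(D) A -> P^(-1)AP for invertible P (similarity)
B and D

Eigenvalues are preserved by:
1. Similarity transformations: A -> P^(-1)AP (same characteristic polynomial)
2. Transpose: A^T has the same eigenvalues as A

Eigenvalues are NOT preserved by:
- Adding identity: eigenvalues become -2+1, 5+1
- Scaling: eigenvalues become -4, 10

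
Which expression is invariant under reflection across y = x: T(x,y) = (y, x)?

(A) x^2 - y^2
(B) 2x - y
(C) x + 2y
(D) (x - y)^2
D

The map is reflection across y = x: T(x,y) = (y, x).
Substitute the transformed coordinates into each option and compare with the original:
(A) x^2 - y^2  ->  (y)^2 - (x)^2 = -x^2 + y^2   [differs from x^2 - y^2: not invariant]
(B) 2x - y  ->  2(y) - (x) = -x + 2y   [differs from 2x - y: not invariant]
(C) x + 2y  ->  (y) + 2(x) = 2x + y   [differs from x + 2y: not invariant]
(D) (x - y)^2  ->  ((y) - (x))^2 = x^2 - 2xy + y^2   [equals (x - y)^2: invariant]

Only option (D), (x - y)^2, is unchanged by the transformation.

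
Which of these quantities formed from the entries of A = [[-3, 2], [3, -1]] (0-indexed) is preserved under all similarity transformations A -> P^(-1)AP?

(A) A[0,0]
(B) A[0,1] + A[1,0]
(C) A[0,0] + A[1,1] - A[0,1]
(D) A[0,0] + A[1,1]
D

A[0,0] + A[1,1] is the trace of A. By the cyclic property of the trace, tr(P^(-1)AP) = tr(APP^(-1)) = tr(A), so it is the same for every matrix similar to A.

The other combinations are not similarity invariants. For example, take P = [[1, -1], [0, 1]] (det P = 1), so P^(-1) = [[1, 1], [0, 1]] and
B = P^(-1)AP = [[0, 1], [3, -4]].
Evaluating each option on A and on B:
(A) A[0,0]: -3 for A, 0 for B -> changes
(B) A[0,1] + A[1,0]: 5 for A, 4 for B -> changes
(C) A[0,0] + A[1,1] - A[0,1]: -6 for A, -5 for B -> changes
(D) A[0,0] + A[1,1]: -4 for A, -4 for B -> unchanged

Only (D) A[0,0] + A[1,1] = -4 survives (and it does so for every P, not just this one), so it is the invariant.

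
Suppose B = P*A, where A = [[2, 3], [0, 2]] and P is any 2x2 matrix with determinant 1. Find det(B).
4

By the multiplicative property of determinants, det(B) = det(P*A) = det(P) * det(A) = det(A),
so the determinant is invariant under multiplication by any determinant-1 matrix; we just need det(A).

det(A) = (2)(2) - (3)(0) = 4 - 0 = 4

Therefore det(B) = 1 * 4 = 4.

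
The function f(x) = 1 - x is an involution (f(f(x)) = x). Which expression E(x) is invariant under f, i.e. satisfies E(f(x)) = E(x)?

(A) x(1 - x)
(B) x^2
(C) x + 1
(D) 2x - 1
A

Replace x by f(x) = 1 - x in each option and simplify. As a quick numerical cross-check, also compare E(3) with E(f(3)) = E(-2).

(A) x(1 - x)  ->  (1 - x)(1 - (1 - x)), which simplifies back to x(1 - x); check: E(3) = -6, E(-2) = -6.   [invariant]
(B) x^2  ->  (1 - x)^2 = (x - 1)^2; check: E(3) = 9 but E(-2) = 4.   [not invariant]
(C) x + 1  ->  (1 - x) + 1 = 2 - x; check: E(3) = 4 but E(-2) = -1.   [not invariant]
(D) 2x - 1  ->  2(1 - x) - 1 = 1 - 2x; check: E(3) = 5 but E(-2) = -5.   [not invariant]

Only (A) is unchanged. E is symmetric under swapping x with f(x) = 1 - x, which is exactly what an involution does.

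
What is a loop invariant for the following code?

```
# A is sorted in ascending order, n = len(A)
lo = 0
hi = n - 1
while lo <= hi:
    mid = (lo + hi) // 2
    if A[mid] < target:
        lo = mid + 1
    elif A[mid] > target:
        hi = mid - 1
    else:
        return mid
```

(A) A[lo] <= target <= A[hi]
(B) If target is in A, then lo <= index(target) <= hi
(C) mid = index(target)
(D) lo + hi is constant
B

A loop invariant must hold before the first iteration and be re-established by every execution of the body.

(B) If target is in A, then lo <= index(target) <= hi: Before the loop [lo, hi] = [0, n-1] covers every index. When A[mid] < target, sortedness puts target strictly to the right of mid, so setting lo = mid + 1 keeps index(target) in [lo, hi]; symmetrically for hi = mid - 1. Hence 'if target is in A then lo <= index(target) <= hi' holds after every iteration, and when lo > hi it proves target is absent.

The other options fail:
(A) A[lo] <= target <= A[hi]: fails when target is not in A (e.g. target < A[0] already violates it before the loop), so it is not maintained in general.
(C) mid = index(target): mid is just the current probe; it equals index(target) only on the iteration that returns.
(D) lo + hi is constant: each iteration moves exactly one of lo, hi, so lo + hi changes (e.g. 0 + (n-1) becomes (mid+1) + (n-1)).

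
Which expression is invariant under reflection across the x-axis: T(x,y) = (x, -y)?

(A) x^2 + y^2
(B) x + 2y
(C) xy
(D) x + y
A

The map is reflection across the x-axis: T(x,y) = (x, -y).
Substitute the transformed coordinates into each option and compare with the original:
(A) x^2 + y^2  ->  (x)^2 + (-y)^2 = x^2 + y^2   [equals x^2 + y^2: invariant]
(B) x + 2y  ->  (x) + 2(-y) = x - 2y   [differs from x + 2y: not invariant]
(C) xy  ->  (x)(-y) = -xy   [differs from xy: not invariant]
(D) x + y  ->  (x) + (-y) = x - y   [differs from x + y: not invariant]

Only option (A), x^2 + y^2, is unchanged by the transformation.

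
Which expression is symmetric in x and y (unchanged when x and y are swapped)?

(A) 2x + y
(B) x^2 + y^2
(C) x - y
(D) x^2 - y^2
B

A symmetric expression is unchanged when the variables are permuted; here the transformation to test is the swap (x, y) -> (y, x).
Substitute the transformed coordinates into each option and compare with the original:
(A) 2x + y  ->  2(y) + (x) = x + 2y   [differs from 2x + y: not invariant]
(B) x^2 + y^2  ->  (y)^2 + (x)^2 = x^2 + y^2   [equals x^2 + y^2: invariant]
(C) x - y  ->  (y) - (x) = -x + y   [differs from x - y: not invariant]
(D) x^2 - y^2  ->  (y)^2 - (x)^2 = -x^2 + y^2   [differs from x^2 - y^2: not invariant]

Only option (B), x^2 + y^2, is unchanged by the transformation.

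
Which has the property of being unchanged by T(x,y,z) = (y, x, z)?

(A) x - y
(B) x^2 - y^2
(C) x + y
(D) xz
C

Apply T(x,y,z) = (y, x, z) to each option, i.e. replace (x, y, z) by the transformed coordinates.
Substitute the transformed coordinates into each option and compare with the original:
(A) x - y  ->  (y) - (x) = -x + y   [differs from x - y: not invariant]
(B) x^2 - y^2  ->  (y)^2 - (x)^2 = -x^2 + y^2   [differs from x^2 - y^2: not invariant]
(C) x + y  ->  (y) + (x) = x + y   [equals x + y: invariant]
(D) xz  ->  (y)(z) = yz   [differs from xz: not invariant]

Only option (C), x + y, is unchanged by the transformation.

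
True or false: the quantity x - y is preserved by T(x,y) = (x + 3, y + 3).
True

Substitute T(x,y) = (x + 3, y + 3) into the expression and compare with the original.

Original: x - y
After applying T: (x + 3) - (y + 3) = x - y

This is identical to the original x - y, so the expression is invariant.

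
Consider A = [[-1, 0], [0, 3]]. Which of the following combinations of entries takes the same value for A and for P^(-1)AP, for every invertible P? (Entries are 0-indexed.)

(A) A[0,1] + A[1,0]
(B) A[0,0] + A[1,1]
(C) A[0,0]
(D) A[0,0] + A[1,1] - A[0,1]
B

A[0,0] + A[1,1] is the trace of A. By the cyclic property of the trace, tr(P^(-1)AP) = tr(APP^(-1)) = tr(A), so it is the same for every matrix similar to A.

The other combinations are not similarity invariants. For example, take P = [[2, 1], [1, 1]] (det P = 1), so P^(-1) = [[1, -1], [-1, 2]] and
B = P^(-1)AP = [[-5, -4], [8, 7]].
Evaluating each option on A and on B:
(A) A[0,1] + A[1,0]: 0 for A, 4 for B -> changes
(B) A[0,0] + A[1,1]: 2 for A, 2 for B -> unchanged
(C) A[0,0]: -1 for A, -5 for B -> changes
(D) A[0,0] + A[1,1] - A[0,1]: 2 for A, 6 for B -> changes

Only (B) A[0,0] + A[1,1] = 2 survives (and it does so for every P, not just this one), so it is the invariant.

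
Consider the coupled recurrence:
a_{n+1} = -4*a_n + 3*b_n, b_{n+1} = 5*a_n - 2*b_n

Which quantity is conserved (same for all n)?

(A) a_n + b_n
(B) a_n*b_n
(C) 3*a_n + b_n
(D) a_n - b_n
A

Replace a_n by a_{n+1} = -4*a_n + 3*b_n and b_n by b_{n+1} = 5*a_n - 2*b_n in each option and simplify:
(A) a_n + b_n  ->  (-4*a_n + 3*b_n) + (5*a_n - 2*b_n) = a_n + b_n   [conserved]
(B) a_n*b_n  ->  (-4*a_n + 3*b_n)*(5*a_n - 2*b_n) = -20*a_n^2 + 23*a_n*b_n - 6*b_n^2   [not conserved]
(C) 3*a_n + b_n  ->  3*(-4*a_n + 3*b_n) + (5*a_n - 2*b_n) = -7*a_n + 7*b_n   [not conserved]
(D) a_n - b_n  ->  (-4*a_n + 3*b_n) - (5*a_n - 2*b_n) = -9*a_n + 5*b_n   [not conserved]

Only (A) a_n + b_n returns to itself after one step, so it is the conserved quantity.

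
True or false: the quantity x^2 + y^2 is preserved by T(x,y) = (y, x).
True

Substitute T(x,y) = (y, x) into the expression and compare with the original.

Original: x^2 + y^2
After applying T: (y)^2 + (x)^2 = x^2 + y^2

This is identical to the original x^2 + y^2, so the expression is invariant.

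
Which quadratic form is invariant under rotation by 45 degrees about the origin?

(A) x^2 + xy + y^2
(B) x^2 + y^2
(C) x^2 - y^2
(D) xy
B

Rotation by 45 degrees sends (x, y) to (sqrt(2)x/2 - sqrt(2)y/2, sqrt(2)x/2 + sqrt(2)y/2).
Substitute the transformed coordinates into each option and compare with the original:
(A) x^2 + xy + y^2  ->  (sqrt(2)x/2 - sqrt(2)y/2)^2 + (sqrt(2)x/2 - sqrt(2)y/2)(sqrt(2)x/2 + sqrt(2)y/2) + (sqrt(2)x/2 + sqrt(2)y/2)^2 = 3x^2/2 + y^2/2   [differs from x^2 + xy + y^2: not invariant]
(B) x^2 + y^2  ->  (sqrt(2)x/2 - sqrt(2)y/2)^2 + (sqrt(2)x/2 + sqrt(2)y/2)^2 = x^2 + y^2   [equals x^2 + y^2: invariant]
(C) x^2 - y^2  ->  (sqrt(2)x/2 - sqrt(2)y/2)^2 - (sqrt(2)x/2 + sqrt(2)y/2)^2 = -2xy   [differs from x^2 - y^2: not invariant]
(D) xy  ->  (sqrt(2)x/2 - sqrt(2)y/2)(sqrt(2)x/2 + sqrt(2)y/2) = x^2/2 - y^2/2   [differs from xy: not invariant]

Only option (B), x^2 + y^2, is unchanged by the transformation.
x^2 + y^2 is the squared distance from the origin, which rotations preserve.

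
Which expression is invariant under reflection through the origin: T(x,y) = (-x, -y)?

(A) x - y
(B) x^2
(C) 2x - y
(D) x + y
B

The map is reflection through the origin: T(x,y) = (-x, -y).
Substitute the transformed coordinates into each option and compare with the original:
(A) x - y  ->  (-x) - (-y) = -x + y   [differs from x - y: not invariant]
(B) x^2  ->  (-x)^2 = x^2   [equals x^2: invariant]
(C) 2x - y  ->  2(-x) - (-y) = -2x + y   [differs from 2x - y: not invariant]
(D) x + y  ->  (-x) + (-y) = -x - y   [differs from x + y: not invariant]

Only option (B), x^2, is unchanged by the transformation.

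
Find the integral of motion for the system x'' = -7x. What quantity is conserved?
E = (x')^2 + 7x^2

Multiply the equation by x':
x' * x'' = -7x * x'
The left side is d/dt[(x')^2/2] and the right side is d/dt[-7x^2/2], so
d/dt[(x')^2/2 + 7x^2/2] = 0, i.e. (x')^2/2 + 7x^2/2 = constant.
Multiplying by 2, the integral of motion is E = (x')^2 + 7x^2.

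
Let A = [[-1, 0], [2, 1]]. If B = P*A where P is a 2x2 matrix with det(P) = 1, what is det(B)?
-1

By the multiplicative property of determinants, det(B) = det(P*A) = det(P) * det(A) = det(A),
so the determinant is invariant under multiplication by any determinant-1 matrix; we just need det(A).

det(A) = (-1)(1) - (0)(2) = -1 - 0 = -1

Therefore det(B) = 1 * (-1) = -1.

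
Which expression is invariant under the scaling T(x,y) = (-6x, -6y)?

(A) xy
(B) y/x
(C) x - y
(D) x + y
B

Under the uniform scaling T(x,y) = (-6x, -6y):
Substitute the transformed coordinates into each option and compare with the original:
(A) xy  ->  (-6x)(-6y) = 36xy   [differs from xy: not invariant]
(B) y/x  ->  (-6y)/(-6x) = y/x   [equals y/x: invariant]
(C) x - y  ->  (-6x) - (-6y) = -6x + 6y   [differs from x - y: not invariant]
(D) x + y  ->  (-6x) + (-6y) = -6x - 6y   [differs from x + y: not invariant]

Only option (B), y/x, is unchanged by the transformation.
The common factor -6 cancels in a ratio of coordinates, while sums, products and sums of squares pick up factors of -6 or 36.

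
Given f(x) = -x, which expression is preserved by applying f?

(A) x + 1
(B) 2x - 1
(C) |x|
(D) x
C

For f(x) = -x:
Applying f replaces x by -x. Since |-x| = |x|, the absolute value is unchanged by f, whereas x -> -x, 2x - 1 -> -2x - 1 and x + 1 -> -x + 1 all change.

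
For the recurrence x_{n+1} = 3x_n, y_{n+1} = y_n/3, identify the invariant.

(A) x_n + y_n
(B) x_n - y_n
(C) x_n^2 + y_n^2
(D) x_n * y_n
D

For the recurrence x_{n+1} = 3x_n, y_{n+1} = y_n/3:

x_{n+1} * y_{n+1} = (3x_n) * (y_n/3) = x_n * y_n
The product is conserved.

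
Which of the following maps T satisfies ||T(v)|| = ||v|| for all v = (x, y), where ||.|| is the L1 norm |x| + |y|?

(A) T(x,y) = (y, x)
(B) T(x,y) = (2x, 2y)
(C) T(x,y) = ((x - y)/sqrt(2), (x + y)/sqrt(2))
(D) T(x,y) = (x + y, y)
A

A transformation preserves a norm if ||T(v)|| = ||v|| for every v; a single vector where the norm changes rules an option out.

(A) T(x,y) = (y, x): preserves the norm -- it only permutes the coordinates and/or flips signs, which leaves |x| + |y| unchanged.
(B) T(x,y) = (2x, 2y): v = (1, 0) has norm |1| + |0| = 1, but T(v) = (2, 0) has norm 2 -- not preserved.
(C) T(x,y) = ((x - y)/sqrt(2), (x + y)/sqrt(2)): v = (1, 0) has norm |1| + |0| = 1, but T(v) = (sqrt(2)/2, sqrt(2)/2) has norm sqrt(2) -- not preserved.
(D) T(x,y) = (x + y, y): v = (0, 1) has norm |0| + |1| = 1, but T(v) = (1, 1) has norm 2 -- not preserved.

Therefore the answer is (A).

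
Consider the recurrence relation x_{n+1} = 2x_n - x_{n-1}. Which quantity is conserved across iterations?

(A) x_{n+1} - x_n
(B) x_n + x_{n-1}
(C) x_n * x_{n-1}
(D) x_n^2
A

For the recurrence x_{n+1} = 2x_n - x_{n-1}:

If x_{n+1} = 2x_n - x_{n-1}, then:
x_{n+1} - x_n = x_n - x_{n-1}
The first difference is constant throughout the sequence.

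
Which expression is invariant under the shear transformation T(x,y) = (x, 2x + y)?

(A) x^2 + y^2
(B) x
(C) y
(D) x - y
B

Under the shear T(x,y) = (x, 2x + y):
Substitute the transformed coordinates into each option and compare with the original:
(A) x^2 + y^2  ->  (x)^2 + (2x + y)^2 = 5x^2 + 4xy + y^2   [differs from x^2 + y^2: not invariant]
(B) x  ->  (x) = x   [equals x: invariant]
(C) y  ->  (2x + y) = 2x + y   [differs from y: not invariant]
(D) x - y  ->  (x) - (2x + y) = -x - y   [differs from x - y: not invariant]

Only option (B), x, is unchanged by the transformation.
A vertical shear moves points parallel to the y-axis, so the x-coordinate (and any function of x alone) is unchanged.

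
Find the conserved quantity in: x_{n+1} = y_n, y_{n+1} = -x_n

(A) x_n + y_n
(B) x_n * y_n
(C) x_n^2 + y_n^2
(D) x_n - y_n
C

For the recurrence x_{n+1} = y_n, y_{n+1} = -x_n:

x_{n+1}^2 + y_{n+1}^2 = y_n^2 + (-x_n)^2 = x_n^2 + y_n^2
The sum of squares is conserved (like energy in a harmonic oscillator).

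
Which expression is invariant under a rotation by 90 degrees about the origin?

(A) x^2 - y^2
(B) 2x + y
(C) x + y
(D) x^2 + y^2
D

A rotation by 90 degrees sends (x, y) to (-y, x).
Substitute the transformed coordinates into each option and compare with the original:
(A) x^2 - y^2  ->  (-y)^2 - (x)^2 = -x^2 + y^2   [differs from x^2 - y^2: not invariant]
(B) 2x + y  ->  2(-y) + (x) = x - 2y   [differs from 2x + y: not invariant]
(C) x + y  ->  (-y) + (x) = x - y   [differs from x + y: not invariant]
(D) x^2 + y^2  ->  (-y)^2 + (x)^2 = x^2 + y^2   [equals x^2 + y^2: invariant]

Only option (D), x^2 + y^2, is unchanged by the transformation.
Geometrically, x^2 + y^2 is the squared distance from the origin, which every rotation about the origin preserves.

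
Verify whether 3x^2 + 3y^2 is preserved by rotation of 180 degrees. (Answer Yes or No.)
Yes

Applying rotation by 180 degrees: x' = x*cos(180 degrees) - y*sin(180 degrees) = -x, y' = x*sin(180 degrees) + y*cos(180 degrees) = -y

Substituting into 3x^2 + 3y^2:
3(-x)^2 + 3(-y)^2
= 3x^2 + 3y^2

This equals the original expression 3x^2 + 3y^2, so it IS invariant.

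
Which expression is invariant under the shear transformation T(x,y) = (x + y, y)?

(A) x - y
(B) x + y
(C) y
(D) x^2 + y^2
C

Under the shear T(x,y) = (x + y, y):
Substitute the transformed coordinates into each option and compare with the original:
(A) x - y  ->  (x + y) - (y) = x   [differs from x - y: not invariant]
(B) x + y  ->  (x + y) + (y) = x + 2y   [differs from x + y: not invariant]
(C) y  ->  (y) = y   [equals y: invariant]
(D) x^2 + y^2  ->  (x + y)^2 + (y)^2 = x^2 + 2xy + 2y^2   [differs from x^2 + y^2: not invariant]

Only option (C), y, is unchanged by the transformation.
A horizontal shear moves points parallel to the x-axis, so the y-coordinate (and any function of y alone) is unchanged.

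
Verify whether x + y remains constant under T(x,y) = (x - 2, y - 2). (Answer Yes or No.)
No

Substitute T(x,y) = (x - 2, y - 2) into the expression and compare with the original.

Original: x + y
After applying T: (x - 2) + (y - 2) = x + y - 4

This differs from the original x + y (difference: -4), so the expression is NOT invariant.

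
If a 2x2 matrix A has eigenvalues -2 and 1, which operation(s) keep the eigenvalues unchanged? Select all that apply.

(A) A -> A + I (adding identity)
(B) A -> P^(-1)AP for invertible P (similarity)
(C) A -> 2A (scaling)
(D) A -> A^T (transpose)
B and D

Eigenvalues are preserved by:
1. Similarity transformations: A -> P^(-1)AP (same characteristic polynomial)
2. Transpose: A^T has the same eigenvalues as A

Eigenvalues are NOT preserved by:
- Adding identity: eigenvalues become -2+1, 1+1
- Scaling: eigenvalues become -4, 2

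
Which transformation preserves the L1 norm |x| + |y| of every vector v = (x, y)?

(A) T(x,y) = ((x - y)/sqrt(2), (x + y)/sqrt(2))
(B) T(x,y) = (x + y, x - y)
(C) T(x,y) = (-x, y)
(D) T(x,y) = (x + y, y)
C

A transformation preserves a norm if ||T(v)|| = ||v|| for every v; a single vector where the norm changes rules an option out.

(A) T(x,y) = ((x - y)/sqrt(2), (x + y)/sqrt(2)): v = (1, 0) has norm |1| + |0| = 1, but T(v) = (sqrt(2)/2, sqrt(2)/2) has norm sqrt(2) -- not preserved.
(B) T(x,y) = (x + y, x - y): v = (1, 0) has norm |1| + |0| = 1, but T(v) = (1, 1) has norm 2 -- not preserved.
(C) T(x,y) = (-x, y): preserves the norm -- it only permutes the coordinates and/or flips signs, which leaves |x| + |y| unchanged.
(D) T(x,y) = (x + y, y): v = (0, 1) has norm |0| + |1| = 1, but T(v) = (1, 1) has norm 2 -- not preserved.

Therefore the answer is (C).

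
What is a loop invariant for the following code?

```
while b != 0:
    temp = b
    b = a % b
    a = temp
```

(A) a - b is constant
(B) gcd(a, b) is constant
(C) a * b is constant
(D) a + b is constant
B

A loop invariant must hold before the first iteration and be re-established by every execution of the body.

(B) gcd(a, b) is constant: One iteration replaces (a, b) by (b, a mod b). Since a mod b = a - q*b for an integer q, any common divisor of a and b divides b and a mod b, and conversely; hence gcd(b, a mod b) = gcd(a, b). For instance (36, 10) -> (10, 6) keeps gcd = 2. At exit b = 0 and a = gcd of the original inputs.

The other options fail:
(A) a - b is constant: e.g. (a, b) = (36, 10) -> (10, 6): the difference goes from 26 to 4.
(C) a * b is constant: e.g. (a, b) = (36, 10) -> (10, 6): the product goes from 360 to 60.
(D) a + b is constant: e.g. (a, b) = (36, 10) -> (10, 6): the sum goes from 46 to 16.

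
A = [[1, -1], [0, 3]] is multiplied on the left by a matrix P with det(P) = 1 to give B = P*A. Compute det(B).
3

By the multiplicative property of determinants, det(B) = det(P*A) = det(P) * det(A) = det(A),
so the determinant is invariant under multiplication by any determinant-1 matrix; we just need det(A).

det(A) = (1)(3) - (-1)(0) = 3 - 0 = 3

Therefore det(B) = 1 * 3 = 3.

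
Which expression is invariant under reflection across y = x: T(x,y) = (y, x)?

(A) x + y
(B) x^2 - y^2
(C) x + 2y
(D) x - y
A

The map is reflection across y = x: T(x,y) = (y, x).
Substitute the transformed coordinates into each option and compare with the original:
(A) x + y  ->  (y) + (x) = x + y   [equals x + y: invariant]
(B) x^2 - y^2  ->  (y)^2 - (x)^2 = -x^2 + y^2   [differs from x^2 - y^2: not invariant]
(C) x + 2y  ->  (y) + 2(x) = 2x + y   [differs from x + 2y: not invariant]
(D) x - y  ->  (y) - (x) = -x + y   [differs from x - y: not invariant]

Only option (A), x + y, is unchanged by the transformation.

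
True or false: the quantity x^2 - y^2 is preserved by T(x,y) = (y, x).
False

Substitute T(x,y) = (y, x) into the expression and compare with the original.

Original: x^2 - y^2
After applying T: (y)^2 - (x)^2 = -x^2 + y^2

This differs from the original x^2 - y^2 (difference: -2x^2 + 2y^2), so the expression is NOT invariant.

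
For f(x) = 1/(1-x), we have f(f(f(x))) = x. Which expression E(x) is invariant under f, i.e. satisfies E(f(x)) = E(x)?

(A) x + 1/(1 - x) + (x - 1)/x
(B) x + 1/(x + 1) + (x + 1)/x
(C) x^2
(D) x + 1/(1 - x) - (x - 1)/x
A

Replace x by f(x) = 1/(1 - x) in each option and simplify. As a quick numerical cross-check, also compare E(5) with E(f(5)) = E(-1/4).

(A) x + 1/(1 - x) + (x - 1)/x  ->  (1/(1 - x)) + 1/(1 - (1/(1 - x))) + ((1/(1 - x)) - 1)/(1/(1 - x)), which simplifies back to x + 1/(1 - x) + (x - 1)/x; check: E(5) = 111/20, E(-1/4) = 111/20.   [invariant]
(B) x + 1/(x + 1) + (x + 1)/x  ->  (1/(1 - x)) + 1/((1/(1 - x)) + 1) + ((1/(1 - x)) + 1)/(1/(1 - x)) = (-x^3 + 6x^2 - 11x + 7)/(x^2 - 3x + 2); check: E(5) = 191/30 but E(-1/4) = -23/12.   [not invariant]
(C) x^2  ->  (1/(1 - x))^2 = (x - 1)^(-2); check: E(5) = 25 but E(-1/4) = 1/16.   [not invariant]
(D) x + 1/(1 - x) - (x - 1)/x  ->  (1/(1 - x)) + 1/(1 - (1/(1 - x))) - ((1/(1 - x)) - 1)/(1/(1 - x)) = (x^2(1 - x) - x + (x - 1)^2)/(x(x - 1)); check: E(5) = 79/20 but E(-1/4) = -89/20.   [not invariant]

Only (A) is unchanged. Indeed f(f(x)) = 1/(1 - 1/(1-x)) = (1-x)/(-x) = (x-1)/x, so E(x) = x + f(x) + f(f(x)) is the sum over the whole 3-cycle; applying f just permutes the three terms cyclically (x -> f(x) -> f(f(x)) -> x), leaving the sum unchanged.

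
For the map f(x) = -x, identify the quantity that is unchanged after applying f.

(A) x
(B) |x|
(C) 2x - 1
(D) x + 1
B

For f(x) = -x:
Applying f replaces x by -x. Since |-x| = |x|, the absolute value is unchanged by f, whereas x -> -x, 2x - 1 -> -2x - 1 and x + 1 -> -x + 1 all change.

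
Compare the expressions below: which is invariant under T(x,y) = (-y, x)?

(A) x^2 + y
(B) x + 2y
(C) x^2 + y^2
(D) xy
C

An expression E(x,y) is invariant under T if E(T(x,y)) = E(x,y). Here T(x,y) = (-y, x).
Substitute the transformed coordinates into each option and compare with the original:
(A) x^2 + y  ->  (-y)^2 + (x) = x + y^2   [differs from x^2 + y: not invariant]
(B) x + 2y  ->  (-y) + 2(x) = 2x - y   [differs from x + 2y: not invariant]
(C) x^2 + y^2  ->  (-y)^2 + (x)^2 = x^2 + y^2   [equals x^2 + y^2: invariant]
(D) xy  ->  (-y)(x) = -xy   [differs from xy: not invariant]

Only option (C), x^2 + y^2, is unchanged by the transformation.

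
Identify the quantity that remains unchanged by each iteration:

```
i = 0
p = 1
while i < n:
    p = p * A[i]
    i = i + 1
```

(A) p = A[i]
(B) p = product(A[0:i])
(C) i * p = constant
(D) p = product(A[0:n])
B

A loop invariant must hold before the first iteration and be re-established by every execution of the body.

(B) p = product(A[0:i]): Initially i = 0 and p = 1 = product of the empty slice A[0:0]. If p = product(A[0:i]) holds at the top of an iteration, the body sets p to product(A[0:i]) * A[i] = product(A[0:i+1]) and then i to i+1, so the property is restored. At exit i = n, giving p = product(A[0:n]).

The other options fail:
(A) p = A[i]: after the first iteration p = A[0] but i = 1; in general p is a product of several elements, not a single one.
(C) i * p = constant: initially i * p = 0, but after one iteration it is 1 * A[0], which is nonzero in general.
(D) p = product(A[0:n]): false before the loop (p = 1, not the full product) -- it only becomes true at exit.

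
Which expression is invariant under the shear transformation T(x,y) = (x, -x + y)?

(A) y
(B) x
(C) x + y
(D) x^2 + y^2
B

Under the shear T(x,y) = (x, -x + y):
Substitute the transformed coordinates into each option and compare with the original:
(A) y  ->  (-x + y) = -x + y   [differs from y: not invariant]
(B) x  ->  (x) = x   [equals x: invariant]
(C) x + y  ->  (x) + (-x + y) = y   [differs from x + y: not invariant]
(D) x^2 + y^2  ->  (x)^2 + (-x + y)^2 = 2x^2 - 2xy + y^2   [differs from x^2 + y^2: not invariant]

Only option (B), x, is unchanged by the transformation.
A vertical shear moves points parallel to the y-axis, so the x-coordinate (and any function of x alone) is unchanged.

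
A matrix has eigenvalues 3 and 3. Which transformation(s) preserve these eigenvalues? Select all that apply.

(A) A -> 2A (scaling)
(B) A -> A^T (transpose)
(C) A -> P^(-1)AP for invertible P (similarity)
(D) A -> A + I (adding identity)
B and C

Eigenvalues are preserved by:
1. Similarity transformations: A -> P^(-1)AP (same characteristic polynomial)
2. Transpose: A^T has the same eigenvalues as A

Eigenvalues are NOT preserved by:
- Adding identity: eigenvalues become 3+1, 3+1
- Scaling: eigenvalues become 6, 6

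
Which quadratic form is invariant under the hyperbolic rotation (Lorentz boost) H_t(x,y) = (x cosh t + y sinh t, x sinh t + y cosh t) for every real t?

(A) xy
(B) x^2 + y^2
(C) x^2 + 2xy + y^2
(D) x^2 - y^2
D

Write x' = x cosh t + y sinh t, y' = x sinh t + y cosh t and substitute into each option:
(A) xy: (x cosh t + y sinh t)(x sinh t + y cosh t) = xy(cosh^2 t + sinh^2 t) + (x^2 + y^2) sinh t cosh t = xy cosh 2t + (x^2 + y^2)(sinh 2t)/2   [not invariant for t != 0]
(B) x^2 + y^2: (x cosh t + y sinh t)^2 + (x sinh t + y cosh t)^2 = (x^2 + y^2)(cosh^2 t + sinh^2 t) + 4xy sinh t cosh t = (x^2 + y^2) cosh 2t + 2xy sinh 2t   [not invariant for t != 0]
(C) x^2 + 2xy + y^2: (x' + y')^2 with x' + y' = (x + y)(cosh t + sinh t) = (x + y)e^t, so it becomes (x + y)^2 e^(2t)   [not invariant for t != 0]
(D) x^2 - y^2: (x cosh t + y sinh t)^2 - (x sinh t + y cosh t)^2 = x^2(cosh^2 t - sinh^2 t) + 2xy(cosh t sinh t - sinh t cosh t) + y^2(sinh^2 t - cosh^2 t) = x^2 - y^2   [invariant, using cosh^2 t - sinh^2 t = 1]

Only (D) x^2 - y^2 is unchanged; it is the Minkowski form preserved by Lorentz boosts, just as x^2 + y^2 is preserved by ordinary rotations.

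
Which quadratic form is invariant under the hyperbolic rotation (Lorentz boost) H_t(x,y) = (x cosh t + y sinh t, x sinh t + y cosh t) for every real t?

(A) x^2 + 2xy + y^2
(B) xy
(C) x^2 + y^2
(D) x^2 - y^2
D

Write x' = x cosh t + y sinh t, y' = x sinh t + y cosh t and substitute into each option:
(A) x^2 + 2xy + y^2: (x' + y')^2 with x' + y' = (x + y)(cosh t + sinh t) = (x + y)e^t, so it becomes (x + y)^2 e^(2t)   [not invariant for t != 0]
(B) xy: (x cosh t + y sinh t)(x sinh t + y cosh t) = xy(cosh^2 t + sinh^2 t) + (x^2 + y^2) sinh t cosh t = xy cosh 2t + (x^2 + y^2)(sinh 2t)/2   [not invariant for t != 0]
(C) x^2 + y^2: (x cosh t + y sinh t)^2 + (x sinh t + y cosh t)^2 = (x^2 + y^2)(cosh^2 t + sinh^2 t) + 4xy sinh t cosh t = (x^2 + y^2) cosh 2t + 2xy sinh 2t   [not invariant for t != 0]
(D) x^2 - y^2: (x cosh t + y sinh t)^2 - (x sinh t + y cosh t)^2 = x^2(cosh^2 t - sinh^2 t) + 2xy(cosh t sinh t - sinh t cosh t) + y^2(sinh^2 t - cosh^2 t) = x^2 - y^2   [invariant, using cosh^2 t - sinh^2 t = 1]

Only (D) x^2 - y^2 is unchanged; it is the Minkowski form preserved by Lorentz boosts, just as x^2 + y^2 is preserved by ordinary rotations.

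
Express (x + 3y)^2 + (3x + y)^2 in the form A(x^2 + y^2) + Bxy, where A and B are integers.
10(x^2 + y^2) + 12xy

Expanding: (x + 3y)^2 = x^2 + 6xy + 9y^2
(3x + y)^2 = 9x^2 + 6xy + y^2
Sum = (1+9)(x^2+y^2) + 12xy = 10(x^2 + y^2) + 12xy
This is symmetric in x and y.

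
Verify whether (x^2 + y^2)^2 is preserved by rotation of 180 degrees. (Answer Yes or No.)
Yes

Applying rotation by 180 degrees: x' = x*cos(180 degrees) - y*sin(180 degrees) = -x, y' = x*sin(180 degrees) + y*cos(180 degrees) = -y

Substituting into (x^2 + y^2)^2:
((-x)^2 + (-y)^2)^2
= x^4 + 2x^2y^2 + y^4 = (x^2 + y^2)^2

This equals the original expression (x^2 + y^2)^2, so it IS invariant.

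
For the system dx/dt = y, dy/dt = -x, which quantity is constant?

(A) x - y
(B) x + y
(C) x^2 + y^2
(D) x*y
C

A first integral I satisfies dI/dt = 0 along every solution. Differentiate each option and use the equation of motion:
(A) d/dt[x - y] = y - (-x) = x + y, not identically 0
(B) d/dt[x + y] = y + (-x) = y - x, not identically 0
(C) d/dt[x^2 + y^2] = 2x*dx/dt + 2y*dy/dt = 2x*y + 2y*(-x) = 0
(D) d/dt[x*y] = (dx/dt)y + x(dy/dt) = y^2 - x^2, not identically 0

Only (C) has zero time-derivative. So x^2 + y^2 (the squared radius; trajectories are circles) is the conserved quantity.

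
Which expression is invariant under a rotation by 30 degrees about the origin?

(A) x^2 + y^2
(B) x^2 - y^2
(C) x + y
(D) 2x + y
A

A rotation by 30 degrees sends (x, y) to (sqrt(3)x/2 - y/2, x/2 + sqrt(3)y/2).
Substitute the transformed coordinates into each option and compare with the original:
(A) x^2 + y^2  ->  (sqrt(3)x/2 - y/2)^2 + (x/2 + sqrt(3)y/2)^2 = x^2 + y^2   [equals x^2 + y^2: invariant]
(B) x^2 - y^2  ->  (sqrt(3)x/2 - y/2)^2 - (x/2 + sqrt(3)y/2)^2 = x^2/2 - sqrt(3)xy - y^2/2   [differs from x^2 - y^2: not invariant]
(C) x + y  ->  (sqrt(3)x/2 - y/2) + (x/2 + sqrt(3)y/2) = x/2 + sqrt(3)x/2 - y/2 + sqrt(3)y/2   [differs from x + y: not invariant]
(D) 2x + y  ->  2(sqrt(3)x/2 - y/2) + (x/2 + sqrt(3)y/2) = x/2 + sqrt(3)x - y + sqrt(3)y/2   [differs from 2x + y: not invariant]

Only option (A), x^2 + y^2, is unchanged by the transformation.
Geometrically, x^2 + y^2 is the squared distance from the origin, which every rotation about the origin preserves.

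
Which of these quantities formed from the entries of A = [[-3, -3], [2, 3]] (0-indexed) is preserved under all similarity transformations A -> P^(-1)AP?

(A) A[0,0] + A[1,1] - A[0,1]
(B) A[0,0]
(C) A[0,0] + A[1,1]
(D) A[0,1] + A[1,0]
C

A[0,0] + A[1,1] is the trace of A. By the cyclic property of the trace, tr(P^(-1)AP) = tr(APP^(-1)) = tr(A), so it is the same for every matrix similar to A.

The other combinations are not similarity invariants. For example, take P = [[1, 1], [1, 2]] (det P = 1), so P^(-1) = [[2, -1], [-1, 1]] and
B = P^(-1)AP = [[-17, -26], [11, 17]].
Evaluating each option on A and on B:
(A) A[0,0] + A[1,1] - A[0,1]: 3 for A, 26 for B -> changes
(B) A[0,0]: -3 for A, -17 for B -> changes
(C) A[0,0] + A[1,1]: 0 for A, 0 for B -> unchanged
(D) A[0,1] + A[1,0]: -1 for A, -15 for B -> changes

Only (C) A[0,0] + A[1,1] = 0 survives (and it does so for every P, not just this one), so it is the invariant.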